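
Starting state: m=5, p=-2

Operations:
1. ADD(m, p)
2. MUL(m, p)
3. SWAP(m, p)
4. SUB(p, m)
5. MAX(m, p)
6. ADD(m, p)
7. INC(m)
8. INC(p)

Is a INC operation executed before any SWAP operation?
No

First INC: step 7
First SWAP: step 3
Since 7 > 3, SWAP comes first.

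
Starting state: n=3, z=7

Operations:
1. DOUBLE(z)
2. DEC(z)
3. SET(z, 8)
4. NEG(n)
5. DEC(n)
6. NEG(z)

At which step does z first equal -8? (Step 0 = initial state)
Step 6

Tracing z:
Initial: z = 7
After step 1: z = 14
After step 2: z = 13
After step 3: z = 8
After step 4: z = 8
After step 5: z = 8
After step 6: z = -8 ← first occurrence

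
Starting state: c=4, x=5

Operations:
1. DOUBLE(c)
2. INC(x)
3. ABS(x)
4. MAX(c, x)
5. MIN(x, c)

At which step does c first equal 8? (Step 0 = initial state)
Step 1

Tracing c:
Initial: c = 4
After step 1: c = 8 ← first occurrence
After step 2: c = 8
After step 3: c = 8
After step 4: c = 8
After step 5: c = 8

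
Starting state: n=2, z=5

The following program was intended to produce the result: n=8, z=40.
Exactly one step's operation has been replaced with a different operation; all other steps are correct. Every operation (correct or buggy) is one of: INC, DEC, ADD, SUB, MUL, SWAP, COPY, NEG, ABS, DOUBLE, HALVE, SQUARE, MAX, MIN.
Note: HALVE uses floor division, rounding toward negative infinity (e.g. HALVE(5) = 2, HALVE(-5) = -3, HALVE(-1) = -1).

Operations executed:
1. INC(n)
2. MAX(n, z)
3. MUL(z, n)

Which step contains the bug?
Step 2

Trace with buggy code:
Initial: n=2, z=5
After step 1: n=3, z=5
After step 2: n=5, z=5
After step 3: n=5, z=25
Actual final n=5, z=25 ≠ expected n=8, z=40.
Step 2 is the only position where a single-operation replacement can produce the expected result.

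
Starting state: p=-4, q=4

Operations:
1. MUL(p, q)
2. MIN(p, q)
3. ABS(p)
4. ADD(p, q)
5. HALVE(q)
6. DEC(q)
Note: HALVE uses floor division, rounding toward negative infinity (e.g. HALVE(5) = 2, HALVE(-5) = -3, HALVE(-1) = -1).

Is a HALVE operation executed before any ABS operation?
No

First HALVE: step 5
First ABS: step 3
Since 5 > 3, ABS comes first.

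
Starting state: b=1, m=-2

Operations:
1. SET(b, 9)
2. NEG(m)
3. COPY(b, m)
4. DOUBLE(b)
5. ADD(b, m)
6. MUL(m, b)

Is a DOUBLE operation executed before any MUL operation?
Yes

First DOUBLE: step 4
First MUL: step 6
Since 4 < 6, DOUBLE comes first.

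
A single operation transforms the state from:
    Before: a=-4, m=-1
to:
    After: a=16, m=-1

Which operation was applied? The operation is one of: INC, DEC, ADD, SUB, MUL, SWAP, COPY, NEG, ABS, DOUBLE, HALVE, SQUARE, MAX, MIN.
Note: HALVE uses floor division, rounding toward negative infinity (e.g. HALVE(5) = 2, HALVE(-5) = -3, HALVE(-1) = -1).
SQUARE(a)

Analyzing the change:
Before: a=-4, m=-1
After: a=16, m=-1
Variable a changed from -4 to 16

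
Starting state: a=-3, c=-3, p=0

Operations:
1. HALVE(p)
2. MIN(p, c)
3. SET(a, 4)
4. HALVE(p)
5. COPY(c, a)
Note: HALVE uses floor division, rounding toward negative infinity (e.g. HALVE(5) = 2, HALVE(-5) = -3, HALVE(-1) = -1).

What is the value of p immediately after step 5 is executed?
p = -2

Tracing p through execution:
Initial: p = 0
After step 1 (HALVE(p)): p = 0
After step 2 (MIN(p, c)): p = -3
After step 3 (SET(a, 4)): p = -3
After step 4 (HALVE(p)): p = -2
After step 5 (COPY(c, a)): p = -2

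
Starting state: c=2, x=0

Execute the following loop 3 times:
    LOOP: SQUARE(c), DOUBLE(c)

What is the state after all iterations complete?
c=32768, x=0

Iteration trace:
Start: c=2, x=0
After iteration 1: c=8, x=0
After iteration 2: c=128, x=0
After iteration 3: c=32768, x=0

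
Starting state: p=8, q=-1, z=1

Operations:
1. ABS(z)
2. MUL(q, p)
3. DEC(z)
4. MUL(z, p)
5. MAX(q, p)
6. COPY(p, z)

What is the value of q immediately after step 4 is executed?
q = -8

Tracing q through execution:
Initial: q = -1
After step 1 (ABS(z)): q = -1
After step 2 (MUL(q, p)): q = -8
After step 3 (DEC(z)): q = -8
After step 4 (MUL(z, p)): q = -8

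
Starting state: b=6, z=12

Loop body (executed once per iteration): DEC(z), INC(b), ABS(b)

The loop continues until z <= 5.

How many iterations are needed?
7

Tracing iterations:
Initial: b=6, z=12
After iteration 1: b=7, z=11
After iteration 2: b=8, z=10
After iteration 3: b=9, z=9
After iteration 4: b=10, z=8
After iteration 5: b=11, z=7
After iteration 6: b=12, z=6
After iteration 7: b=13, z=5
z <= 5 now holds, so the loop exits after 7 iterations.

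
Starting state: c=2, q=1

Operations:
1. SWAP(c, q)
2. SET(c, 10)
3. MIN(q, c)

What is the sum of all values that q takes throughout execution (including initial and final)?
7

Values of q at each step:
Initial: q = 1
After step 1: q = 2
After step 2: q = 2
After step 3: q = 2
Sum = 1 + 2 + 2 + 2 = 7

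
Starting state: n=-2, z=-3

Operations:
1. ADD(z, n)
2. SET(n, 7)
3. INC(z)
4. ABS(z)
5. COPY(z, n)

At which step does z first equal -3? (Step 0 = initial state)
Step 0

Tracing z:
Initial: z = -3 ← first occurrence
After step 1: z = -5
After step 2: z = -5
After step 3: z = -4
After step 4: z = 4
After step 5: z = 7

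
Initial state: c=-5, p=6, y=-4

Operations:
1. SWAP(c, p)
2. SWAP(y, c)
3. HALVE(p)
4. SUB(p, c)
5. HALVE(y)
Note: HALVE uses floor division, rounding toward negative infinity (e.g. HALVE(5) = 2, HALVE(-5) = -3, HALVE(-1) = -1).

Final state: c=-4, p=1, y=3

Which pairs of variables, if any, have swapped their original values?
None

Comparing initial and final values:
p: 6 → 1
c: -5 → -4
y: -4 → 3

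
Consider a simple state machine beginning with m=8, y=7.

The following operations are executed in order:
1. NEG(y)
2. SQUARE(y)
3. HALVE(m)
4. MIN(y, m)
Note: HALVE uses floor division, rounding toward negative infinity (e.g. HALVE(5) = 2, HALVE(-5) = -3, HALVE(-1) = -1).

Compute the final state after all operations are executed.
{m: 4, y: 4}

Step-by-step execution:
Initial: m=8, y=7
After step 1 (NEG(y)): m=8, y=-7
After step 2 (SQUARE(y)): m=8, y=49
After step 3 (HALVE(m)): m=4, y=49
After step 4 (MIN(y, m)): m=4, y=4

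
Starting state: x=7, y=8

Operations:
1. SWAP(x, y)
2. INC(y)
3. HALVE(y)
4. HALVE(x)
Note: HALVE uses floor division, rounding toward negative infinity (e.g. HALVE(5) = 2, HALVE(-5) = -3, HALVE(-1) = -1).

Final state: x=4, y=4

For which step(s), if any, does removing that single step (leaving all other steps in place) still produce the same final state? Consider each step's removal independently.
None - removing any single step changes the final result

Testing removal of each single step:
Without step 1: final = x=3, y=4 (different)
Without step 2: final = x=4, y=3 (different)
Without step 3: final = x=4, y=8 (different)
Without step 4: final = x=8, y=4 (different)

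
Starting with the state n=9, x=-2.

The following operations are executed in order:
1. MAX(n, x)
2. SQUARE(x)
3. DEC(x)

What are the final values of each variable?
{n: 9, x: 3}

Step-by-step execution:
Initial: n=9, x=-2
After step 1 (MAX(n, x)): n=9, x=-2
After step 2 (SQUARE(x)): n=9, x=4
After step 3 (DEC(x)): n=9, x=3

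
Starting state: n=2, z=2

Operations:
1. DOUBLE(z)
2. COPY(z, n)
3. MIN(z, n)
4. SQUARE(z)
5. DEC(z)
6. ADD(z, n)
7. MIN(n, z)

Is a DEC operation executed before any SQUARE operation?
No

First DEC: step 5
First SQUARE: step 4
Since 5 > 4, SQUARE comes first.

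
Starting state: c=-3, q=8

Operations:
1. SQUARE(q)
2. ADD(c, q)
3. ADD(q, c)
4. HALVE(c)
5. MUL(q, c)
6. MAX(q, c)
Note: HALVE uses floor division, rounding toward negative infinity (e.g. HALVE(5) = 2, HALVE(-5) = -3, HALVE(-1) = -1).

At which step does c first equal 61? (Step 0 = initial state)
Step 2

Tracing c:
Initial: c = -3
After step 1: c = -3
After step 2: c = 61 ← first occurrence
After step 3: c = 61
After step 4: c = 30
After step 5: c = 30
After step 6: c = 30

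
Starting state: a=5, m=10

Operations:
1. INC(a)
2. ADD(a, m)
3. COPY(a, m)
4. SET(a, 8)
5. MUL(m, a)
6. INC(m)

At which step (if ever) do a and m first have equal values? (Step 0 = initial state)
Step 3

a and m first become equal after step 3.

Comparing values at each step:
Initial: a=5, m=10
After step 1: a=6, m=10
After step 2: a=16, m=10
After step 3: a=10, m=10 ← equal!
After step 4: a=8, m=10
After step 5: a=8, m=80
After step 6: a=8, m=81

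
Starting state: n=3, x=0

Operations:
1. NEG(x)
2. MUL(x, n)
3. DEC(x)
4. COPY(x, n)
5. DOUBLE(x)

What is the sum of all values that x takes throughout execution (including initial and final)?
8

Values of x at each step:
Initial: x = 0
After step 1: x = 0
After step 2: x = 0
After step 3: x = -1
After step 4: x = 3
After step 5: x = 6
Sum = 0 + 0 + 0 + -1 + 3 + 6 = 8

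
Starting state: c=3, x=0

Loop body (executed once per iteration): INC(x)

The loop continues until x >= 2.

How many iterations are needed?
2

Tracing iterations:
Initial: c=3, x=0
After iteration 1: c=3, x=1
After iteration 2: c=3, x=2
x >= 2 now holds, so the loop exits after 2 iterations.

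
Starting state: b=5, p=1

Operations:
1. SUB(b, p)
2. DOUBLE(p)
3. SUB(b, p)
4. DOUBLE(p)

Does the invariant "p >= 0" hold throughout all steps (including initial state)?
Yes

The invariant holds at every step.

State at each step:
Initial: b=5, p=1
After step 1: b=4, p=1
After step 2: b=4, p=2
After step 3: b=2, p=2
After step 4: b=2, p=4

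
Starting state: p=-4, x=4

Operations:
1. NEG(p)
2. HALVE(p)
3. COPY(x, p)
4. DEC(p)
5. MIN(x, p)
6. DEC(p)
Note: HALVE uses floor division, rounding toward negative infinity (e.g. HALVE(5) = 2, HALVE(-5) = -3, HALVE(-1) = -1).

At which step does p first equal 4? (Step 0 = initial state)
Step 1

Tracing p:
Initial: p = -4
After step 1: p = 4 ← first occurrence
After step 2: p = 2
After step 3: p = 2
After step 4: p = 1
After step 5: p = 1
After step 6: p = 0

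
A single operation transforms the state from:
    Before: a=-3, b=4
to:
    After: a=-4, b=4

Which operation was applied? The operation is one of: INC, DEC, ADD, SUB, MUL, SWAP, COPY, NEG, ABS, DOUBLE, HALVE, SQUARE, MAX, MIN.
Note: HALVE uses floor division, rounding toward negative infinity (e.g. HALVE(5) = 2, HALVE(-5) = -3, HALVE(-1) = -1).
DEC(a)

Analyzing the change:
Before: a=-3, b=4
After: a=-4, b=4
Variable a changed from -3 to -4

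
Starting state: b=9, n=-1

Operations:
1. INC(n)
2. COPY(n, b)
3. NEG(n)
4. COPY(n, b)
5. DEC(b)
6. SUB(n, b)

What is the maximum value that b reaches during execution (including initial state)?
9

Values of b at each step:
Initial: b = 9 ← maximum
After step 1: b = 9
After step 2: b = 9
After step 3: b = 9
After step 4: b = 9
After step 5: b = 8
After step 6: b = 8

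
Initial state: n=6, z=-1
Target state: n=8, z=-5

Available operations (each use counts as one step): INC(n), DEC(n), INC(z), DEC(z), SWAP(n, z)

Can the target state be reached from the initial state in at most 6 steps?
Yes

Path (6 steps): INC(n) → INC(n) → DEC(z) → DEC(z) → DEC(z) → DEC(z)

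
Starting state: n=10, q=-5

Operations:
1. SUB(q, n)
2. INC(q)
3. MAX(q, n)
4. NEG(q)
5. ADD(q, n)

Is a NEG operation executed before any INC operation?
No

First NEG: step 4
First INC: step 2
Since 4 > 2, INC comes first.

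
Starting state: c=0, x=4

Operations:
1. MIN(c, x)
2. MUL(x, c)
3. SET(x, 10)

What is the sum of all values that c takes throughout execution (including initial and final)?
0

Values of c at each step:
Initial: c = 0
After step 1: c = 0
After step 2: c = 0
After step 3: c = 0
Sum = 0 + 0 + 0 + 0 = 0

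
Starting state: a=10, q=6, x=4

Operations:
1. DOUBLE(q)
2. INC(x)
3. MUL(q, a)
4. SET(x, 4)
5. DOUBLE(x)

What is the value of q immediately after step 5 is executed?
q = 120

Tracing q through execution:
Initial: q = 6
After step 1 (DOUBLE(q)): q = 12
After step 2 (INC(x)): q = 12
After step 3 (MUL(q, a)): q = 120
After step 4 (SET(x, 4)): q = 120
After step 5 (DOUBLE(x)): q = 120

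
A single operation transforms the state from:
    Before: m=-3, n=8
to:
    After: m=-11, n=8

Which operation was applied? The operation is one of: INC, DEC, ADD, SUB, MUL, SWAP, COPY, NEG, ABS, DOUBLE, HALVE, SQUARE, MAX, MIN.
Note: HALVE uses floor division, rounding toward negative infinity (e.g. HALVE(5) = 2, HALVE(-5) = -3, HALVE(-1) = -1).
SUB(m, n)

Analyzing the change:
Before: m=-3, n=8
After: m=-11, n=8
Variable m changed from -3 to -11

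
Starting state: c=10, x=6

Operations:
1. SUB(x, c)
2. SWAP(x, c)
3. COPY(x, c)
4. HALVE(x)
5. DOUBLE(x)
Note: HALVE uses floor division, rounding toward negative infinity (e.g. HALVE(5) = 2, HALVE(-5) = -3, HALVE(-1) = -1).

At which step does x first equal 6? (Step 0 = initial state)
Step 0

Tracing x:
Initial: x = 6 ← first occurrence
After step 1: x = -4
After step 2: x = 10
After step 3: x = -4
After step 4: x = -2
After step 5: x = -4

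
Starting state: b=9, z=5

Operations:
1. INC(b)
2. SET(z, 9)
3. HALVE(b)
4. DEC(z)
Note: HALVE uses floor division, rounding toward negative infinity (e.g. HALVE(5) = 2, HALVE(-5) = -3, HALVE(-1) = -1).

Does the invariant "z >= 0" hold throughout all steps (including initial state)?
Yes

The invariant holds at every step.

State at each step:
Initial: b=9, z=5
After step 1: b=10, z=5
After step 2: b=10, z=9
After step 3: b=5, z=9
After step 4: b=5, z=8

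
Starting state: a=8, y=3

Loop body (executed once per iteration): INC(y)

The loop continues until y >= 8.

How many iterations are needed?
5

Tracing iterations:
Initial: a=8, y=3
After iteration 1: a=8, y=4
After iteration 2: a=8, y=5
After iteration 3: a=8, y=6
After iteration 4: a=8, y=7
After iteration 5: a=8, y=8
y >= 8 now holds, so the loop exits after 5 iterations.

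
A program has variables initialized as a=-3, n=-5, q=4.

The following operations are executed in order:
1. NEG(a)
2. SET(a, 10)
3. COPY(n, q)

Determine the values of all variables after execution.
{a: 10, n: 4, q: 4}

Step-by-step execution:
Initial: a=-3, n=-5, q=4
After step 1 (NEG(a)): a=3, n=-5, q=4
After step 2 (SET(a, 10)): a=10, n=-5, q=4
After step 3 (COPY(n, q)): a=10, n=4, q=4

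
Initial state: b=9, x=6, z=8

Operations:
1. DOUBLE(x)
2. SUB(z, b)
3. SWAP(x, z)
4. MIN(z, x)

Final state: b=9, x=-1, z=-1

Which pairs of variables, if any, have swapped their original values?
None

Comparing initial and final values:
b: 9 → 9
x: 6 → -1
z: 8 → -1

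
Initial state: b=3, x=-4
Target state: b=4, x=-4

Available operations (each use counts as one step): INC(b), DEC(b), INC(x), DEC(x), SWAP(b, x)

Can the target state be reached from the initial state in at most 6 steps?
Yes

Path (1 step): INC(b)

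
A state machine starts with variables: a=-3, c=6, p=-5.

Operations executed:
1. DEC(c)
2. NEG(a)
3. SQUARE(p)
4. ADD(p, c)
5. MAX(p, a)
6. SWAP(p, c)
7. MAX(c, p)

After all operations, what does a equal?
a = 3

Tracing execution:
Step 1: DEC(c) → a = -3
Step 2: NEG(a) → a = 3
Step 3: SQUARE(p) → a = 3
Step 4: ADD(p, c) → a = 3
Step 5: MAX(p, a) → a = 3
Step 6: SWAP(p, c) → a = 3
Step 7: MAX(c, p) → a = 3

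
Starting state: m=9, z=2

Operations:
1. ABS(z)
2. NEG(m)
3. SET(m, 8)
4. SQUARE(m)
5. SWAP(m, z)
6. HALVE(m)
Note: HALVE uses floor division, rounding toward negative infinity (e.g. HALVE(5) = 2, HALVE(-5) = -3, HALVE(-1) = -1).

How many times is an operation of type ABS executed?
1

Counting ABS operations:
Step 1: ABS(z) ← ABS
Total: 1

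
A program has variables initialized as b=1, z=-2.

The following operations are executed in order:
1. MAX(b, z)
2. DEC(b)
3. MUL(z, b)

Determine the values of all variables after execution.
{b: 0, z: 0}

Step-by-step execution:
Initial: b=1, z=-2
After step 1 (MAX(b, z)): b=1, z=-2
After step 2 (DEC(b)): b=0, z=-2
After step 3 (MUL(z, b)): b=0, z=0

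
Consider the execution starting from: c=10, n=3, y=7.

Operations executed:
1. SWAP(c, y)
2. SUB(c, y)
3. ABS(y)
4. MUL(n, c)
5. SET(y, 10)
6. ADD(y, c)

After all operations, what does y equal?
y = 7

Tracing execution:
Step 1: SWAP(c, y) → y = 10
Step 2: SUB(c, y) → y = 10
Step 3: ABS(y) → y = 10
Step 4: MUL(n, c) → y = 10
Step 5: SET(y, 10) → y = 10
Step 6: ADD(y, c) → y = 7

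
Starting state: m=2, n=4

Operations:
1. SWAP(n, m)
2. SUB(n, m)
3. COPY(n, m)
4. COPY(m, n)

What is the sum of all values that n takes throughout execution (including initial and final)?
12

Values of n at each step:
Initial: n = 4
After step 1: n = 2
After step 2: n = -2
After step 3: n = 4
After step 4: n = 4
Sum = 4 + 2 + -2 + 4 + 4 = 12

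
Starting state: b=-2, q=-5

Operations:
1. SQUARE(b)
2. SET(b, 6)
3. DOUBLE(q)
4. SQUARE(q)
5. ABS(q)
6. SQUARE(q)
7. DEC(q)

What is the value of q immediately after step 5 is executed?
q = 100

Tracing q through execution:
Initial: q = -5
After step 1 (SQUARE(b)): q = -5
After step 2 (SET(b, 6)): q = -5
After step 3 (DOUBLE(q)): q = -10
After step 4 (SQUARE(q)): q = 100
After step 5 (ABS(q)): q = 100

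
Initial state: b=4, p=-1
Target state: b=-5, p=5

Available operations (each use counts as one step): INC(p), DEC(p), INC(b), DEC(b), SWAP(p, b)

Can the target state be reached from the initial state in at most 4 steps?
No

The target state cannot be reached within 4 steps.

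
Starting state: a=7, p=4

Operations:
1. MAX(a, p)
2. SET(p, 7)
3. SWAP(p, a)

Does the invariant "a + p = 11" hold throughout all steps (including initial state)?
No, violated after step 2

The invariant is violated after step 2.

State at each step:
Initial: a=7, p=4
After step 1: a=7, p=4
After step 2: a=7, p=7
After step 3: a=7, p=7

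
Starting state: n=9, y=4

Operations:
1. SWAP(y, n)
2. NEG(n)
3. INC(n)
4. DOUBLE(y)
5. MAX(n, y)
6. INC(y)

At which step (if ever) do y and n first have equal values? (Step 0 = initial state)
Step 5

y and n first become equal after step 5.

Comparing values at each step:
Initial: y=4, n=9
After step 1: y=9, n=4
After step 2: y=9, n=-4
After step 3: y=9, n=-3
After step 4: y=18, n=-3
After step 5: y=18, n=18 ← equal!
After step 6: y=19, n=18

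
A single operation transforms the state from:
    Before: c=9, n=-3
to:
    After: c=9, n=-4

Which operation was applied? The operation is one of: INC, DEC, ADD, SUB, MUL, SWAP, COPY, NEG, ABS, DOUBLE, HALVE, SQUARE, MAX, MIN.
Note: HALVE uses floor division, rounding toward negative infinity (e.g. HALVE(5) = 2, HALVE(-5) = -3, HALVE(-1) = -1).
DEC(n)

Analyzing the change:
Before: c=9, n=-3
After: c=9, n=-4
Variable n changed from -3 to -4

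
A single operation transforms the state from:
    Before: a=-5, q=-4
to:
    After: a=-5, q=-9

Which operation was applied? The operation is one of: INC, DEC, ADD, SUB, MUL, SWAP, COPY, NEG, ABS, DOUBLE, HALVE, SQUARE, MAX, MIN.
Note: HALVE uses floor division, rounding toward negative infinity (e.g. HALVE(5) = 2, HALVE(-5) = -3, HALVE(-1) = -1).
ADD(q, a)

Analyzing the change:
Before: a=-5, q=-4
After: a=-5, q=-9
Variable q changed from -4 to -9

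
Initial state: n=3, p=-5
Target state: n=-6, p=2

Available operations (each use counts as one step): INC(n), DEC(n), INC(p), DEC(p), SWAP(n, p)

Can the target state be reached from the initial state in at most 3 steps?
Yes

Path (3 steps): DEC(n) → DEC(p) → SWAP(n, p)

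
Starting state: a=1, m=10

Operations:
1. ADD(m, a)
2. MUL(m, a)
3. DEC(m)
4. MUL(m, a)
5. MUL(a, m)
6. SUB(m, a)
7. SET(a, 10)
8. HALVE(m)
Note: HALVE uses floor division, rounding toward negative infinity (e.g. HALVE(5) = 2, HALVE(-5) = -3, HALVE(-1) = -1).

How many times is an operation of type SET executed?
1

Counting SET operations:
Step 7: SET(a, 10) ← SET
Total: 1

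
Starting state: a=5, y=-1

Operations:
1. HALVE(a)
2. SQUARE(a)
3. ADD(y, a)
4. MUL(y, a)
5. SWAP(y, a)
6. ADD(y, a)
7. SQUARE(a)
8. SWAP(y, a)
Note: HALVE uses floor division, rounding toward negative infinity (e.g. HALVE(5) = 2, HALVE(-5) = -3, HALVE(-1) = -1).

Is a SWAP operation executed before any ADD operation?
No

First SWAP: step 5
First ADD: step 3
Since 5 > 3, ADD comes first.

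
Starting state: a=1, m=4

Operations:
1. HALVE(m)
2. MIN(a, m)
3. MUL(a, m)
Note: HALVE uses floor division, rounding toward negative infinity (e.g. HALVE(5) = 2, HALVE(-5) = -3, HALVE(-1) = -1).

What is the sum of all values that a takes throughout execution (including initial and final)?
5

Values of a at each step:
Initial: a = 1
After step 1: a = 1
After step 2: a = 1
After step 3: a = 2
Sum = 1 + 1 + 1 + 2 = 5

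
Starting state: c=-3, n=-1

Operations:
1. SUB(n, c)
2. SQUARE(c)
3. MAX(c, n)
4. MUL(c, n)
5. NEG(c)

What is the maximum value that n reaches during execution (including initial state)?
2

Values of n at each step:
Initial: n = -1
After step 1: n = 2 ← maximum
After step 2: n = 2
After step 3: n = 2
After step 4: n = 2
After step 5: n = 2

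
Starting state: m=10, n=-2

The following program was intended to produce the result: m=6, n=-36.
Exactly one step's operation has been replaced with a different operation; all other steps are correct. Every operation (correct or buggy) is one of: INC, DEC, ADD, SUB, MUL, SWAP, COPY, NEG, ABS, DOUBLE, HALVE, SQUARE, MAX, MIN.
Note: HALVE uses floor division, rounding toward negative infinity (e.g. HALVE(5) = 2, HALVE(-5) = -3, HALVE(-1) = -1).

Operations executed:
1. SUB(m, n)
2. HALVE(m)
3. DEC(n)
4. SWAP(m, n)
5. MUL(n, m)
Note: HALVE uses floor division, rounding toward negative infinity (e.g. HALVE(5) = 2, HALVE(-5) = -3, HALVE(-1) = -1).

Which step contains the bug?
Step 4

Trace with buggy code:
Initial: m=10, n=-2
After step 1: m=12, n=-2
After step 2: m=6, n=-2
After step 3: m=6, n=-3
After step 4: m=-3, n=6
After step 5: m=-3, n=-18
Actual final m=-3, n=-18 ≠ expected m=6, n=-36.
Step 4 is the only position where a single-operation replacement can produce the expected result.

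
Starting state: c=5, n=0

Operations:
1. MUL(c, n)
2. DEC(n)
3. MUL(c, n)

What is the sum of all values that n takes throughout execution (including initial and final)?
-2

Values of n at each step:
Initial: n = 0
After step 1: n = 0
After step 2: n = -1
After step 3: n = -1
Sum = 0 + 0 + -1 + -1 = -2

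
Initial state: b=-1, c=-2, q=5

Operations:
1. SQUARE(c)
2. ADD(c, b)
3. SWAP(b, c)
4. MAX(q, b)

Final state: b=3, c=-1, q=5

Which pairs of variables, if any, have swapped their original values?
None

Comparing initial and final values:
q: 5 → 5
c: -2 → -1
b: -1 → 3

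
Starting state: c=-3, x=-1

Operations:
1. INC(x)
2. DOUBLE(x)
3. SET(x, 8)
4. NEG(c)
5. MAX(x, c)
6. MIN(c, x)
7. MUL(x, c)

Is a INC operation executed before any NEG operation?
Yes

First INC: step 1
First NEG: step 4
Since 1 < 4, INC comes first.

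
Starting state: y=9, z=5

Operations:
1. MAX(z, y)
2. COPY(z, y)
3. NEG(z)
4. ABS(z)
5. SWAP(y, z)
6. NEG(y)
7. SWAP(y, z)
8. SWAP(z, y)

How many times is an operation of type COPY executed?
1

Counting COPY operations:
Step 2: COPY(z, y) ← COPY
Total: 1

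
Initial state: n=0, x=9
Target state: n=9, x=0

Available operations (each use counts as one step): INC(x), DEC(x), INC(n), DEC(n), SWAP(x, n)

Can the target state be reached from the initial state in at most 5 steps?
Yes

Path (1 step): SWAP(x, n)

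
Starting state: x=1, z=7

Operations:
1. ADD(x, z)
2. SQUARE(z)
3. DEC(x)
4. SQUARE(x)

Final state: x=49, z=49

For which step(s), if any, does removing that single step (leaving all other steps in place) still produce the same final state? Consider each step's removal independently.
None - removing any single step changes the final result

Testing removal of each single step:
Without step 1: final = x=0, z=49 (different)
Without step 2: final = x=49, z=7 (different)
Without step 3: final = x=64, z=49 (different)
Without step 4: final = x=7, z=49 (different)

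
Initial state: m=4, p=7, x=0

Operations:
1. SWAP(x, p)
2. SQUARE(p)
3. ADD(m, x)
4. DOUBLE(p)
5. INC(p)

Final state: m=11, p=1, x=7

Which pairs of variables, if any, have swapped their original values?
None

Comparing initial and final values:
m: 4 → 11
p: 7 → 1
x: 0 → 7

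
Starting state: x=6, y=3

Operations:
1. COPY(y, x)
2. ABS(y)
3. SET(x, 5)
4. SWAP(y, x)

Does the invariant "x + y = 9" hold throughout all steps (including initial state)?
No, violated after step 1

The invariant is violated after step 1.

State at each step:
Initial: x=6, y=3
After step 1: x=6, y=6
After step 2: x=6, y=6
After step 3: x=5, y=6
After step 4: x=6, y=5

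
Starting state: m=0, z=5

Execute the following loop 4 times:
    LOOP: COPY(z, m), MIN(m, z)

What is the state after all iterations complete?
m=0, z=0

Iteration trace:
Start: m=0, z=5
After iteration 1: m=0, z=0
After iteration 2: m=0, z=0
After iteration 3: m=0, z=0
After iteration 4: m=0, z=0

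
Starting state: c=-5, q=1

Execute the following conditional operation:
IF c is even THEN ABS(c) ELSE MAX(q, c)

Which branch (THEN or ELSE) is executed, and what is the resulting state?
Branch: ELSE, Final state: c=-5, q=1

Evaluating condition: c is even
Condition is False, so ELSE branch executes
After MAX(q, c): c=-5, q=1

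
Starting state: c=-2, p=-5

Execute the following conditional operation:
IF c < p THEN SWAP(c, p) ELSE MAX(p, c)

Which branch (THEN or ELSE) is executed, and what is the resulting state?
Branch: ELSE, Final state: c=-2, p=-2

Evaluating condition: c < p
c = -2, p = -5
Condition is False, so ELSE branch executes
After MAX(p, c): c=-2, p=-2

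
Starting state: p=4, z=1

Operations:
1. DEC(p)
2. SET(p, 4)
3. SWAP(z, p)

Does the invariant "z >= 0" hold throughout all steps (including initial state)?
Yes

The invariant holds at every step.

State at each step:
Initial: p=4, z=1
After step 1: p=3, z=1
After step 2: p=4, z=1
After step 3: p=1, z=4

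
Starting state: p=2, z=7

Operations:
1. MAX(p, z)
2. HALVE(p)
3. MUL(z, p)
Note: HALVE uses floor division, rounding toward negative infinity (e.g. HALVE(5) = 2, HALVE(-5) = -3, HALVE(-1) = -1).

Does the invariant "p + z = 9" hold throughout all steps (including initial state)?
No, violated after step 1

The invariant is violated after step 1.

State at each step:
Initial: p=2, z=7
After step 1: p=7, z=7
After step 2: p=3, z=7
After step 3: p=3, z=21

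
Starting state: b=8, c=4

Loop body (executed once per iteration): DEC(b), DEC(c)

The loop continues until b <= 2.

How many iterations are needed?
6

Tracing iterations:
Initial: b=8, c=4
After iteration 1: b=7, c=3
After iteration 2: b=6, c=2
After iteration 3: b=5, c=1
After iteration 4: b=4, c=0
After iteration 5: b=3, c=-1
After iteration 6: b=2, c=-2
b <= 2 now holds, so the loop exits after 6 iterations.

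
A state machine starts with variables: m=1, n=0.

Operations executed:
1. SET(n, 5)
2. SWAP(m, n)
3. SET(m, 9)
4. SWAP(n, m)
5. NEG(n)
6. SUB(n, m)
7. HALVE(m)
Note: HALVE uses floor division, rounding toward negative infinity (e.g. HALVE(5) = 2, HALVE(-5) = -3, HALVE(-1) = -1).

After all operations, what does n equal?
n = -10

Tracing execution:
Step 1: SET(n, 5) → n = 5
Step 2: SWAP(m, n) → n = 1
Step 3: SET(m, 9) → n = 1
Step 4: SWAP(n, m) → n = 9
Step 5: NEG(n) → n = -9
Step 6: SUB(n, m) → n = -10
Step 7: HALVE(m) → n = -10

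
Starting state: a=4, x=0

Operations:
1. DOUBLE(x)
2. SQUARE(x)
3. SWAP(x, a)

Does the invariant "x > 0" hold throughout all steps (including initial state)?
No, violated at the initial state

The invariant is violated at the initial state (step 0).

State at each step:
Initial: a=4, x=0
After step 1: a=4, x=0
After step 2: a=4, x=0
After step 3: a=0, x=4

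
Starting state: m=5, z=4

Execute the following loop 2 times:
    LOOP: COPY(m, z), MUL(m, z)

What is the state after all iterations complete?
m=16, z=4

Iteration trace:
Start: m=5, z=4
After iteration 1: m=16, z=4
After iteration 2: m=16, z=4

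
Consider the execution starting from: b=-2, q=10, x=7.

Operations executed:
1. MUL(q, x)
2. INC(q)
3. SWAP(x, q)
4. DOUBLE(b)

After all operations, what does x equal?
x = 71

Tracing execution:
Step 1: MUL(q, x) → x = 7
Step 2: INC(q) → x = 7
Step 3: SWAP(x, q) → x = 71
Step 4: DOUBLE(b) → x = 71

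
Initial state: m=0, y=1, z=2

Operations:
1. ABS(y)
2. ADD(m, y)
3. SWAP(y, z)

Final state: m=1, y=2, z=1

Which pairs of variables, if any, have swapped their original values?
(z, y)

Comparing initial and final values:
z: 2 → 1
m: 0 → 1
y: 1 → 2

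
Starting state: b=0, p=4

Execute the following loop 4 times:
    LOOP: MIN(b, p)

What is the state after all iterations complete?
b=0, p=4

Iteration trace:
Start: b=0, p=4
After iteration 1: b=0, p=4
After iteration 2: b=0, p=4
After iteration 3: b=0, p=4
After iteration 4: b=0, p=4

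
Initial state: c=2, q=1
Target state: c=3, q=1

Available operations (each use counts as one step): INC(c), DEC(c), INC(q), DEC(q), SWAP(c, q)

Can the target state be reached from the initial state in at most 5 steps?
Yes

Path (1 step): INC(c)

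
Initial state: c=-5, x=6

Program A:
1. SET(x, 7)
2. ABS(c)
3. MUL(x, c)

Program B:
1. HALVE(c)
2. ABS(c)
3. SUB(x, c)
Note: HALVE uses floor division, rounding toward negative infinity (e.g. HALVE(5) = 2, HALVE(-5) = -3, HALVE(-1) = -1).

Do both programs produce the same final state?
No

Program A final state: c=5, x=35
Program B final state: c=3, x=3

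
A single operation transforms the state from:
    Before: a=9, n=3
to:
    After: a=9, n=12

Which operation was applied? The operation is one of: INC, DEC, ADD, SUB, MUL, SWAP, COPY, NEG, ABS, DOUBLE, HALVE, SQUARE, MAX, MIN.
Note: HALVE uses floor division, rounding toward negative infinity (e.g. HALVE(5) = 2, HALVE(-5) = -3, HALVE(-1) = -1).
ADD(n, a)

Analyzing the change:
Before: a=9, n=3
After: a=9, n=12
Variable n changed from 3 to 12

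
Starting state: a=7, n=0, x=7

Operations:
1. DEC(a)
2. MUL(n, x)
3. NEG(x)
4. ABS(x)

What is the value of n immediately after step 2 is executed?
n = 0

Tracing n through execution:
Initial: n = 0
After step 1 (DEC(a)): n = 0
After step 2 (MUL(n, x)): n = 0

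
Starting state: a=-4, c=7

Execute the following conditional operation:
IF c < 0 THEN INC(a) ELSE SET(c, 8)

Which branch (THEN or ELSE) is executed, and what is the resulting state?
Branch: ELSE, Final state: a=-4, c=8

Evaluating condition: c < 0
c = 7
Condition is False, so ELSE branch executes
After SET(c, 8): a=-4, c=8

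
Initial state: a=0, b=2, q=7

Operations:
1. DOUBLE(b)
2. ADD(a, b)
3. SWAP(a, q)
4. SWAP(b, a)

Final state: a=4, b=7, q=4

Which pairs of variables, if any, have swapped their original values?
None

Comparing initial and final values:
q: 7 → 4
b: 2 → 7
a: 0 → 4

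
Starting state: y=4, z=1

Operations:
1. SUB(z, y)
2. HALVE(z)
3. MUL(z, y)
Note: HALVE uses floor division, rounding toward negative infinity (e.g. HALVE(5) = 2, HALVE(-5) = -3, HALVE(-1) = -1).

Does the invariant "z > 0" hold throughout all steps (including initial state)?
No, violated after step 1

The invariant is violated after step 1.

State at each step:
Initial: y=4, z=1
After step 1: y=4, z=-3
After step 2: y=4, z=-2
After step 3: y=4, z=-8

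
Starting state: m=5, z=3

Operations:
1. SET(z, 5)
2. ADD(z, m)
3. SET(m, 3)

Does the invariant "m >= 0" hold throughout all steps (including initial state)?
Yes

The invariant holds at every step.

State at each step:
Initial: m=5, z=3
After step 1: m=5, z=5
After step 2: m=5, z=10
After step 3: m=3, z=10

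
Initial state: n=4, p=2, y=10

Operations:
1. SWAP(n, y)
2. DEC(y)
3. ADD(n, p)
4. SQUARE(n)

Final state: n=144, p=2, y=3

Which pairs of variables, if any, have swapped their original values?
None

Comparing initial and final values:
n: 4 → 144
p: 2 → 2
y: 10 → 3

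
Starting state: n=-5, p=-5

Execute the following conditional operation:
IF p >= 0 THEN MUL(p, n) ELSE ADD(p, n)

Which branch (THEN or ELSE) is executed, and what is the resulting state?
Branch: ELSE, Final state: n=-5, p=-10

Evaluating condition: p >= 0
p = -5
Condition is False, so ELSE branch executes
After ADD(p, n): n=-5, p=-10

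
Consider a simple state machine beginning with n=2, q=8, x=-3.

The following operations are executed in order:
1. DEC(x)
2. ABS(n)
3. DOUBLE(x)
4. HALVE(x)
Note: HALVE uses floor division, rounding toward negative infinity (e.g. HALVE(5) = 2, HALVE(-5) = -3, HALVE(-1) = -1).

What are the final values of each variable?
{n: 2, q: 8, x: -4}

Step-by-step execution:
Initial: n=2, q=8, x=-3
After step 1 (DEC(x)): n=2, q=8, x=-4
After step 2 (ABS(n)): n=2, q=8, x=-4
After step 3 (DOUBLE(x)): n=2, q=8, x=-8
After step 4 (HALVE(x)): n=2, q=8, x=-4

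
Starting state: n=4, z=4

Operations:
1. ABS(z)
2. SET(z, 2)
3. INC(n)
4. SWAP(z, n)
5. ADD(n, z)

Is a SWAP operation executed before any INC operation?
No

First SWAP: step 4
First INC: step 3
Since 4 > 3, INC comes first.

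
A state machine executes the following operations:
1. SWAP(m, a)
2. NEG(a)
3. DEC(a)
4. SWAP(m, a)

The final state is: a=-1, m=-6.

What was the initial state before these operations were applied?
a=-1, m=5

Working backwards:
Final state: a=-1, m=-6
Before step 4 (SWAP(m, a)): a=-6, m=-1
Before step 3 (DEC(a)): a=-5, m=-1
Before step 2 (NEG(a)): a=5, m=-1
Before step 1 (SWAP(m, a)): a=-1, m=5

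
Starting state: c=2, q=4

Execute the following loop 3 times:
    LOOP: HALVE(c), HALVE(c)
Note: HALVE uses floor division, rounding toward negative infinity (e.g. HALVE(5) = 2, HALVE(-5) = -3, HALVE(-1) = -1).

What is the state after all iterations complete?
c=0, q=4

Iteration trace:
Start: c=2, q=4
After iteration 1: c=0, q=4
After iteration 2: c=0, q=4
After iteration 3: c=0, q=4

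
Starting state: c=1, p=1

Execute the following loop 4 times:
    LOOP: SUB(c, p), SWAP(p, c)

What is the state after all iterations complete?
c=-1, p=2

Iteration trace:
Start: c=1, p=1
After iteration 1: c=1, p=0
After iteration 2: c=0, p=1
After iteration 3: c=1, p=-1
After iteration 4: c=-1, p=2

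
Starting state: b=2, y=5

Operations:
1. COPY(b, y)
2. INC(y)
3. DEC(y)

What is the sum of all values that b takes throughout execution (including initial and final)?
17

Values of b at each step:
Initial: b = 2
After step 1: b = 5
After step 2: b = 5
After step 3: b = 5
Sum = 2 + 5 + 5 + 5 = 17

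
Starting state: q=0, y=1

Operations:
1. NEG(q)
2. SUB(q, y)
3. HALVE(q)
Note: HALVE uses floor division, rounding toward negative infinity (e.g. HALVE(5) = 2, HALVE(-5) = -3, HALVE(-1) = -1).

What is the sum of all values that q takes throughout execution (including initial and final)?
-2

Values of q at each step:
Initial: q = 0
After step 1: q = 0
After step 2: q = -1
After step 3: q = -1
Sum = 0 + 0 + -1 + -1 = -2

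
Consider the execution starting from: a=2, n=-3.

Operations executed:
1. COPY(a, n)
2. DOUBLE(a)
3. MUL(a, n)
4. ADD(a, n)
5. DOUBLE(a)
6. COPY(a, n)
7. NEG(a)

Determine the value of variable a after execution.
a = 3

Tracing execution:
Step 1: COPY(a, n) → a = -3
Step 2: DOUBLE(a) → a = -6
Step 3: MUL(a, n) → a = 18
Step 4: ADD(a, n) → a = 15
Step 5: DOUBLE(a) → a = 30
Step 6: COPY(a, n) → a = -3
Step 7: NEG(a) → a = 3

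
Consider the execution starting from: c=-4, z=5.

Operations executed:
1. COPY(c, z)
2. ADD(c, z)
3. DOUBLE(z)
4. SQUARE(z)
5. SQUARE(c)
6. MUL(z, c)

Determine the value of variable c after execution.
c = 100

Tracing execution:
Step 1: COPY(c, z) → c = 5
Step 2: ADD(c, z) → c = 10
Step 3: DOUBLE(z) → c = 10
Step 4: SQUARE(z) → c = 10
Step 5: SQUARE(c) → c = 100
Step 6: MUL(z, c) → c = 100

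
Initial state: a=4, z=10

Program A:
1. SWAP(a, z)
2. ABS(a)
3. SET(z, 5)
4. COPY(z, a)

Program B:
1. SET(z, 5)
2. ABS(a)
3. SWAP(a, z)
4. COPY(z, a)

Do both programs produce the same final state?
No

Program A final state: a=10, z=10
Program B final state: a=5, z=5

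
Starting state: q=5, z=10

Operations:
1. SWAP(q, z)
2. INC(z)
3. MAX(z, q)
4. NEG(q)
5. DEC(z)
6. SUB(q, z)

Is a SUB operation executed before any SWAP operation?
No

First SUB: step 6
First SWAP: step 1
Since 6 > 1, SWAP comes first.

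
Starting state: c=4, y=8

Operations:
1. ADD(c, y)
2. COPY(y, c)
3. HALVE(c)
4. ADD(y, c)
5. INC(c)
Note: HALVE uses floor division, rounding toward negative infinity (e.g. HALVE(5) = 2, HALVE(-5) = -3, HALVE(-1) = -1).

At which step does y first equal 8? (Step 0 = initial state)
Step 0

Tracing y:
Initial: y = 8 ← first occurrence
After step 1: y = 8
After step 2: y = 12
After step 3: y = 12
After step 4: y = 18
After step 5: y = 18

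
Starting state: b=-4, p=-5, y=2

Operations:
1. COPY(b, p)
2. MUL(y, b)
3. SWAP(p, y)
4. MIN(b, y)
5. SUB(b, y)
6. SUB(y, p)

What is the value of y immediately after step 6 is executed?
y = 5

Tracing y through execution:
Initial: y = 2
After step 1 (COPY(b, p)): y = 2
After step 2 (MUL(y, b)): y = -10
After step 3 (SWAP(p, y)): y = -5
After step 4 (MIN(b, y)): y = -5
After step 5 (SUB(b, y)): y = -5
After step 6 (SUB(y, p)): y = 5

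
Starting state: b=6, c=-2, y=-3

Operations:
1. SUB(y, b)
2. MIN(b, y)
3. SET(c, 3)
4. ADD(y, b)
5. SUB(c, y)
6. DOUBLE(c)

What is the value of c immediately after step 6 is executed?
c = 42

Tracing c through execution:
Initial: c = -2
After step 1 (SUB(y, b)): c = -2
After step 2 (MIN(b, y)): c = -2
After step 3 (SET(c, 3)): c = 3
After step 4 (ADD(y, b)): c = 3
After step 5 (SUB(c, y)): c = 21
After step 6 (DOUBLE(c)): c = 42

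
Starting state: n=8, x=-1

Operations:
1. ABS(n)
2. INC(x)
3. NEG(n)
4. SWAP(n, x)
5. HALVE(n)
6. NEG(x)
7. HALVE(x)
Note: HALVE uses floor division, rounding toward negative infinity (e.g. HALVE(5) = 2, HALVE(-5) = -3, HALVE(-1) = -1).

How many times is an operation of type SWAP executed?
1

Counting SWAP operations:
Step 4: SWAP(n, x) ← SWAP
Total: 1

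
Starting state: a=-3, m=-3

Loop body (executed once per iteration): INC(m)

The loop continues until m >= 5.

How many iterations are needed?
8

Tracing iterations:
Initial: a=-3, m=-3
After iteration 1: a=-3, m=-2
After iteration 2: a=-3, m=-1
After iteration 3: a=-3, m=0
After iteration 4: a=-3, m=1
After iteration 5: a=-3, m=2
After iteration 6: a=-3, m=3
After iteration 7: a=-3, m=4
After iteration 8: a=-3, m=5
m >= 5 now holds, so the loop exits after 8 iterations.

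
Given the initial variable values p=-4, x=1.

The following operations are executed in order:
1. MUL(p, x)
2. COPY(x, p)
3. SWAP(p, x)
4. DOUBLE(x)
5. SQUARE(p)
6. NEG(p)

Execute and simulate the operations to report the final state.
{p: -16, x: -8}

Step-by-step execution:
Initial: p=-4, x=1
After step 1 (MUL(p, x)): p=-4, x=1
After step 2 (COPY(x, p)): p=-4, x=-4
After step 3 (SWAP(p, x)): p=-4, x=-4
After step 4 (DOUBLE(x)): p=-4, x=-8
After step 5 (SQUARE(p)): p=16, x=-8
After step 6 (NEG(p)): p=-16, x=-8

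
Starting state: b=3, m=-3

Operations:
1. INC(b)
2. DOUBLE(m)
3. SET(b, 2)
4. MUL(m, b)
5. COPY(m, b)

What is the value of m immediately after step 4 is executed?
m = -12

Tracing m through execution:
Initial: m = -3
After step 1 (INC(b)): m = -3
After step 2 (DOUBLE(m)): m = -6
After step 3 (SET(b, 2)): m = -6
After step 4 (MUL(m, b)): m = -12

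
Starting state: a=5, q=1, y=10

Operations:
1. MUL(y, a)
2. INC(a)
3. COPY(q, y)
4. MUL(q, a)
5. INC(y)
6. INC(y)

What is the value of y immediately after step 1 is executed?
y = 50

Tracing y through execution:
Initial: y = 10
After step 1 (MUL(y, a)): y = 50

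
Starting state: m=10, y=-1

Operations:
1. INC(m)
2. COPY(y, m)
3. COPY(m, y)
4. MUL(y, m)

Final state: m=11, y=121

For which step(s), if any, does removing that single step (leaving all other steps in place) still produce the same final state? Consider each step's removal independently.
Step(s) 3

Testing removal of each single step:
Without step 1: final = m=10, y=100 (different)
Without step 2: final = m=-1, y=1 (different)
Without step 3: final = m=11, y=121 (same)
Without step 4: final = m=11, y=11 (different)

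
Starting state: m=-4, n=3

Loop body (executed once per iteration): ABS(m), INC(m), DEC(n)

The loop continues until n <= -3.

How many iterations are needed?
6

Tracing iterations:
Initial: m=-4, n=3
After iteration 1: m=5, n=2
After iteration 2: m=6, n=1
After iteration 3: m=7, n=0
After iteration 4: m=8, n=-1
After iteration 5: m=9, n=-2
After iteration 6: m=10, n=-3
n <= -3 now holds, so the loop exits after 6 iterations.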